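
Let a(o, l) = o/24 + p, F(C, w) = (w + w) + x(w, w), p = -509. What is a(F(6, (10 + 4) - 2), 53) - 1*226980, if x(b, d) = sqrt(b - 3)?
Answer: -1819903/8 ≈ -2.2749e+5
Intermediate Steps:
x(b, d) = sqrt(-3 + b)
F(C, w) = sqrt(-3 + w) + 2*w (F(C, w) = (w + w) + sqrt(-3 + w) = 2*w + sqrt(-3 + w) = sqrt(-3 + w) + 2*w)
a(o, l) = -509 + o/24 (a(o, l) = o/24 - 509 = -509 + o/24)
a(F(6, (10 + 4) - 2), 53) - 1*226980 = (-509 + (sqrt(-3 + ((10 + 4) - 2)) + 2*((10 + 4) - 2))/24) - 1*226980 = (-509 + (sqrt(-3 + (14 - 2)) + 2*(14 - 2))/24) - 226980 = (-509 + (sqrt(-3 + 12) + 2*12)/24) - 226980 = (-509 + (sqrt(9) + 24)/24) - 226980 = (-509 + (3 + 24)/24) - 226980 = (-509 + (1/24)*27) - 226980 = (-509 + 9/8) - 226980 = -4063/8 - 226980 = -1819903/8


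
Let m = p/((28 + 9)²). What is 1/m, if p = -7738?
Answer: -1369/7738 ≈ -0.17692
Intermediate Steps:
m = -7738/1369 (m = -7738/(28 + 9)² = -7738/(37²) = -7738/1369 ≈ -5.6523)
1/m = 1/(-7738/1369) = -1369/7738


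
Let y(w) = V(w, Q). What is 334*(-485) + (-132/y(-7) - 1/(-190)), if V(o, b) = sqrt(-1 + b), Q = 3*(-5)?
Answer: -30778099/190 + 33*I ≈ -1.6199e+5 + 33.0*I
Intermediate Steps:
Q = -15
y(w) = 4*I (y(w) = sqrt(-1 - 15) = sqrt(-16) = 4*I)
334*(-485) + (-132/y(-7) - 1/(-190)) = 334*(-485) + (-132*(-I/4) - 1/(-190)) = -161990 + (-(-33)*I - 1*(-1/190)) = -161990 + (33*I + 1/190) = -161990 + (1/190 + 33*I) = -30778099/190 + 33*I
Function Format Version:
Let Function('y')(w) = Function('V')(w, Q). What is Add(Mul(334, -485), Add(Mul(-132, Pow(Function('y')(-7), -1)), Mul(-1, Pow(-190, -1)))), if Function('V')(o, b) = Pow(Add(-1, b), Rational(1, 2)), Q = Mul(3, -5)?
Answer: Add(Rational(-30778099, 190), Mul(33, I)) ≈ Add(-1.6199e+5, Mul(33.000, I))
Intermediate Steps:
Q = -15
Function('y')(w) = Mul(4, I) (Function('y')(w) = Pow(Add(-1, -15), Rational(1, 2)) = Pow(-16, Rational(1, 2)) = Mul(4, I))
Add(Mul(334, -485), Add(Mul(-132, Pow(Function('y')(-7), -1)), Mul(-1, Pow(-190, -1)))) = Add(Mul(334, -485), Add(Mul(-132, Pow(Mul(4, I), -1)), Mul(-1, Pow(-190, -1)))) = Add(-161990, Add(Mul(-132, Mul(Rational(-1, 4), I)), Mul(-1, Rational(-1, 190)))) = Add(-161990, Add(Mul(33, I), Rational(1, 190))) = Add(-161990, Add(Rational(1, 190), Mul(33, I))) = Add(Rational(-30778099, 190), Mul(33, I))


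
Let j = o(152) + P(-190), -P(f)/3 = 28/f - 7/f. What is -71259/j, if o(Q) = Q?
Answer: -13539210/28943 ≈ -467.79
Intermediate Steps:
P(f) = -63/f (P(f) = -3*(28/f - 7/f) = -63/f)
j = 28943/190 (j = 152 - 63/(-190) = 152 - 63*(-1/190) = 152 + 63/190 = 28943/190 ≈ 152.33)
-71259/j = -71259/28943/190 = -71259*190/28943 = -13539210/28943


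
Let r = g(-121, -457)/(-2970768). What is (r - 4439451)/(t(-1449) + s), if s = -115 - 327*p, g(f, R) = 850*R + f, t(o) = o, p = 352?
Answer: 13188578579797/346593561024 ≈ 38.052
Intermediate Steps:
g(f, R) = f + 850*R
r = 388571/2970768 (r = (-121 + 850*(-457))/(-2970768) = (-121 - 388450)*(-1/2970768) = -388571*(-1/2970768) = 388571/2970768 ≈ 0.13080)
s = -115219 (s = -115 - 327*352 = -115 - 115104 = -115219)
(r - 4439451)/(t(-1449) + s) = (388571/2970768 - 4439451)/(-1449 - 115219) = -13188578579797/2970768/(-116668) = -13188578579797/2970768*(-1/116668) = 13188578579797/346593561024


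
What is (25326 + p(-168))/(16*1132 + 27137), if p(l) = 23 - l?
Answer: 25517/45249 ≈ 0.56392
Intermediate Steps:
(25326 + p(-168))/(16*1132 + 27137) = (25326 + (23 - 1*(-168)))/(16*1132 + 27137) = (25326 + (23 + 168))/(18112 + 27137) = (25326 + 191)/45249 = 25517*(1/45249) = 25517/45249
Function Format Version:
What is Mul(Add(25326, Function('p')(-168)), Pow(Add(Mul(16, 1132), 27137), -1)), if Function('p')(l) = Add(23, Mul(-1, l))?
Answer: Rational(25517, 45249) ≈ 0.56392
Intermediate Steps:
Mul(Add(25326, Function('p')(-168)), Pow(Add(Mul(16, 1132), 27137), -1)) = Mul(Add(25326, Add(23, Mul(-1, -168))), Pow(Add(Mul(16, 1132), 27137), -1)) = Mul(Add(25326, Add(23, 168)), Pow(Add(18112, 27137), -1)) = Mul(Add(25326, 191), Pow(45249, -1)) = Mul(25517, Rational(1, 45249)) = Rational(25517, 45249)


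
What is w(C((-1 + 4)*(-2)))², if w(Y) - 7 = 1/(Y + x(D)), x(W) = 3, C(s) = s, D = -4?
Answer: 400/9 ≈ 44.444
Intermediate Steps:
w(Y) = 7 + 1/(3 + Y) (w(Y) = 7 + 1/(Y + 3) = 7 + 1/(3 + Y))
w(C((-1 + 4)*(-2)))² = ((22 + 7*((-1 + 4)*(-2)))/(3 + (-1 + 4)*(-2)))² = ((22 + 7*(3*(-2)))/(3 + 3*(-2)))² = ((22 + 7*(-6))/(3 - 6))² = ((22 - 42)/(-3))² = (-⅓*(-20))² = (20/3)² = 400/9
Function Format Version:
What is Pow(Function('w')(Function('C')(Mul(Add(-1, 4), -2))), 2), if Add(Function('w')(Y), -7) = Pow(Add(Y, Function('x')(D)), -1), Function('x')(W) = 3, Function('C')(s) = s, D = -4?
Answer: Rational(400, 9) ≈ 44.444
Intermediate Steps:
Function('w')(Y) = Add(7, Pow(Add(3, Y), -1)) (Function('w')(Y) = Add(7, Pow(Add(Y, 3), -1)) = Add(7, Pow(Add(3, Y), -1)))
Pow(Function('w')(Function('C')(Mul(Add(-1, 4), -2))), 2) = Pow(Mul(Pow(Add(3, Mul(Add(-1, 4), -2)), -1), Add(22, Mul(7, Mul(Add(-1, 4), -2)))), 2) = Pow(Mul(Pow(Add(3, Mul(3, -2)), -1), Add(22, Mul(7, Mul(3, -2)))), 2) = Pow(Mul(Pow(Add(3, -6), -1), Add(22, Mul(7, -6))), 2) = Pow(Mul(Pow(-3, -1), Add(22, -42)), 2) = Pow(Mul(Rational(-1, 3), -20), 2) = Pow(Rational(20, 3), 2) = Rational(400, 9)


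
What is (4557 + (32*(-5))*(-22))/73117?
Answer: 8077/73117 ≈ 0.11047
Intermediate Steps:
(4557 + (32*(-5))*(-22))/73117 = (4557 - 160*(-22))*(1/73117) = (4557 + 3520)*(1/73117) = 8077*(1/73117) = 8077/73117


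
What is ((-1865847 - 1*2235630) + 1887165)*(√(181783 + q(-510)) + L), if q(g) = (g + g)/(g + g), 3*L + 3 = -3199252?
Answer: 2361382912520 - 4428624*√45446 ≈ 2.3604e+12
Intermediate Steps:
L = -3199255/3 (L = -1 + (⅓)*(-3199252) = -1 - 3199252/3 = -3199255/3 ≈ -1.0664e+6)
q(g) = 1 (q(g) = (2*g)/((2*g)) = (2*g)*(1/(2*g)) = 1)
((-1865847 - 1*2235630) + 1887165)*(√(181783 + q(-510)) + L) = ((-1865847 - 1*2235630) + 1887165)*(√(181783 + 1) - 3199255/3) = ((-1865847 - 2235630) + 1887165)*(√181784 - 3199255/3) = (-4101477 + 1887165)*(2*√45446 - 3199255/3) = -2214312*(-3199255/3 + 2*√45446) = 2361382912520 - 4428624*√45446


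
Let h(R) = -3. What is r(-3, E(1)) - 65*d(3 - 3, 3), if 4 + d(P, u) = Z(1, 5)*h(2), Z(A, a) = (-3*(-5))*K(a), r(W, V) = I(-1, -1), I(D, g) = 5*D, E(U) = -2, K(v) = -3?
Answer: -8520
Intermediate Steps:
r(W, V) = -5 (r(W, V) = 5*(-1) = -5)
Z(A, a) = -45 (Z(A, a) = -3*(-5)*(-3) = 15*(-3) = -45)
d(P, u) = 131 (d(P, u) = -4 - 45*(-3) = -4 + 135 = 131)
r(-3, E(1)) - 65*d(3 - 3, 3) = -5 - 65*131 = -5 - 8515 = -8520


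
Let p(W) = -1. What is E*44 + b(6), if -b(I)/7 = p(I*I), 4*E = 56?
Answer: 623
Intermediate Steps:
E = 14 (E = (1/4)*56 = 14)
b(I) = 7 (b(I) = -7*(-1) = 7)
E*44 + b(6) = 14*44 + 7 = 616 + 7 = 623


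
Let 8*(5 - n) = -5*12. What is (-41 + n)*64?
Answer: -1824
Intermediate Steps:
n = 25/2 (n = 5 - (-5)*12/8 = 5 - ⅛*(-60) = 5 + 15/2 = 25/2 ≈ 12.500)
(-41 + n)*64 = (-41 + 25/2)*64 = -57/2*64 = -1824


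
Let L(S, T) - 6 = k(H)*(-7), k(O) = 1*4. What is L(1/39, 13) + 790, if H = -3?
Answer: 768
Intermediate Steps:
k(O) = 4
L(S, T) = -22 (L(S, T) = 6 + 4*(-7) = 6 - 28 = -22)
L(1/39, 13) + 790 = -22 + 790 = 768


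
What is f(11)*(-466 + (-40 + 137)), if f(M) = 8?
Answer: -2952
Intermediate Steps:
f(11)*(-466 + (-40 + 137)) = 8*(-466 + (-40 + 137)) = 8*(-466 + 97) = 8*(-369) = -2952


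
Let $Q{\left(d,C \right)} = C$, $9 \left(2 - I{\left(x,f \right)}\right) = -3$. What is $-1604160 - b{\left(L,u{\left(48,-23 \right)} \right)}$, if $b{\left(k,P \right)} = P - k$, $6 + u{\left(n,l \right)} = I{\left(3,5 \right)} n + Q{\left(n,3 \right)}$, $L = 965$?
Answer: $-1603304$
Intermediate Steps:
$I{\left(x,f \right)} = \frac{7}{3}$ ($I{\left(x,f \right)} = 2 - - \frac{1}{3} = 2 + \frac{1}{3} = \frac{7}{3}$)
$u{\left(n,l \right)} = -3 + \frac{7 n}{3}$ ($u{\left(n,l \right)} = -6 + \left(\frac{7 n}{3} + 3\right) = -6 + \left(3 + \frac{7 n}{3}\right) = -3 + \frac{7 n}{3}$)
$-1604160 - b{\left(L,u{\left(48,-23 \right)} \right)} = -1604160 - \left(\left(-3 + \frac{7}{3} \cdot 48\right) - 965\right) = -1604160 - \left(\left(-3 + 112\right) - 965\right) = -1604160 - \left(109 - 965\right) = -1604160 - -856 = -1604160 + 856 = -1603304$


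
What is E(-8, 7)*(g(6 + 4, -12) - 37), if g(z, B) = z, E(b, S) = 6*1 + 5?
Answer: -297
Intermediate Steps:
E(b, S) = 11 (E(b, S) = 6 + 5 = 11)
E(-8, 7)*(g(6 + 4, -12) - 37) = 11*((6 + 4) - 37) = 11*(10 - 37) = 11*(-27) = -297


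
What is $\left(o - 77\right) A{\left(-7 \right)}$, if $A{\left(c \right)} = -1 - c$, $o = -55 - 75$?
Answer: $-1242$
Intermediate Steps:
$o = -130$ ($o = -55 - 75 = -130$)
$\left(o - 77\right) A{\left(-7 \right)} = \left(-130 - 77\right) \left(-1 - -7\right) = - 207 \left(-1 + 7\right) = \left(-207\right) 6 = -1242$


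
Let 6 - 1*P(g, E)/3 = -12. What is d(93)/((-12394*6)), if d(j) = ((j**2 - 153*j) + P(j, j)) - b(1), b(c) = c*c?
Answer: 5527/74364 ≈ 0.074324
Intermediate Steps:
P(g, E) = 54 (P(g, E) = 18 - 3*(-12) = 18 + 36 = 54)
b(c) = c**2
d(j) = 53 + j**2 - 153*j (d(j) = ((j**2 - 153*j) + 54) - 1*1**2 = (54 + j**2 - 153*j) - 1*1 = (54 + j**2 - 153*j) - 1 = 53 + j**2 - 153*j)
d(93)/((-12394*6)) = (53 + 93**2 - 153*93)/((-12394*6)) = (53 + 8649 - 14229)/(-74364) = -5527*(-1/74364) = 5527/74364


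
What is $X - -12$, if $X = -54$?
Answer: $-42$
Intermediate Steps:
$X - -12 = -54 - -12 = -54 + 12 = -42$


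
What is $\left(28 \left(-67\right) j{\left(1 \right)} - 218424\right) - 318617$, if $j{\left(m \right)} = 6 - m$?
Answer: $-546421$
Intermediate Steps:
$\left(28 \left(-67\right) j{\left(1 \right)} - 218424\right) - 318617 = \left(28 \left(-67\right) \left(6 - 1\right) - 218424\right) - 318617 = \left(- 1876 \left(6 - 1\right) - 218424\right) - 318617 = \left(\left(-1876\right) 5 - 218424\right) - 318617 = \left(-9380 - 218424\right) - 318617 = -227804 - 318617 = -546421$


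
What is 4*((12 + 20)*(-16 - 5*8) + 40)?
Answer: -7008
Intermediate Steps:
4*((12 + 20)*(-16 - 5*8) + 40) = 4*(32*(-16 - 40) + 40) = 4*(32*(-56) + 40) = 4*(-1792 + 40) = 4*(-1752) = -7008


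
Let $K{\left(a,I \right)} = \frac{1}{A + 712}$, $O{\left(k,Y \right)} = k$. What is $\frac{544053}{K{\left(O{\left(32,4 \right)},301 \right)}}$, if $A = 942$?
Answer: $899863662$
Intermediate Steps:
$K{\left(a,I \right)} = \frac{1}{1654}$ ($K{\left(a,I \right)} = \frac{1}{942 + 712} = \frac{1}{1654}$)
$\frac{544053}{K{\left(O{\left(32,4 \right)},301 \right)}} = 544053 \frac{1}{\frac{1}{1654}} = 544053 \cdot 1654 = 899863662$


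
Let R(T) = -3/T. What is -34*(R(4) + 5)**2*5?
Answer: -24565/8 ≈ -3070.6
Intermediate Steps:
-34*(R(4) + 5)**2*5 = -34*(-3/4 + 5)**2*5 = -34*(17/4)**2*5 = -34*289/16*5 = -4913/8*5 = -24565/8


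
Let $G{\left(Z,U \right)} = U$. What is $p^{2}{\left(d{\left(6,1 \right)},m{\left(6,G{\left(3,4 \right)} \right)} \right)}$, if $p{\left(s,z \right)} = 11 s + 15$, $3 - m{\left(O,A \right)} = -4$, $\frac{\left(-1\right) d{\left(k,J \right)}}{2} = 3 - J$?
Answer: $841$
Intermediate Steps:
$d{\left(k,J \right)} = -6 + 2 J$ ($d{\left(k,J \right)} = - 2 \left(3 - J\right) = -6 + 2 J$)
$m{\left(O,A \right)} = 7$ ($m{\left(O,A \right)} = 3 - -4 = 3 + 4 = 7$)
$p{\left(s,z \right)} = 15 + 11 s$
$p^{2}{\left(d{\left(6,1 \right)},m{\left(6,G{\left(3,4 \right)} \right)} \right)} = \left(15 + 11 \left(-6 + 2 \cdot 1\right)\right)^{2} = \left(15 + 11 \left(-6 + 2\right)\right)^{2} = \left(15 + 11 \left(-4\right)\right)^{2} = \left(15 - 44\right)^{2} = \left(-29\right)^{2} = 841$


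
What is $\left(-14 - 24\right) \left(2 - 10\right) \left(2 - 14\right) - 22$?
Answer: $-3670$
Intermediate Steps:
$\left(-14 - 24\right) \left(2 - 10\right) \left(2 - 14\right) - 22 = \left(-38\right) \left(-8\right) \left(-12\right) - 22 = 304 \left(-12\right) - 22 = -3648 - 22 = -3670$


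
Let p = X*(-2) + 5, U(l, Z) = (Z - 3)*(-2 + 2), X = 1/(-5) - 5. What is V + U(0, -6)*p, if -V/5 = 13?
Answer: -65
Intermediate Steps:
X = -26/5 (X = -⅕ - 5 = -26/5 ≈ -5.2000)
U(l, Z) = 0 (U(l, Z) = (-3 + Z)*0 = 0)
p = 77/5 (p = -26/5*(-2) + 5 = 52/5 + 5 = 77/5 ≈ 15.400)
V = -65 (V = -5*13 = -65)
V + U(0, -6)*p = -65 + 0*(77/5) = -65 + 0 = -65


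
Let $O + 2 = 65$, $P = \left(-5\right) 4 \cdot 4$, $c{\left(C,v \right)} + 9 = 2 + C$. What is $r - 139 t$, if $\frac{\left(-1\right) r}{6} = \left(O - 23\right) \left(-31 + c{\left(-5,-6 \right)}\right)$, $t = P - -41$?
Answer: $15741$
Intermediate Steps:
$c{\left(C,v \right)} = -7 + C$ ($c{\left(C,v \right)} = -9 + \left(2 + C\right) = -7 + C$)
$P = -80$ ($P = \left(-20\right) 4 = -80$)
$t = -39$ ($t = -80 - -41 = -80 + 41 = -39$)
$O = 63$ ($O = -2 + 65 = 63$)
$r = 10320$ ($r = - 6 \left(63 - 23\right) \left(-31 - 12\right) = - 6 \cdot 40 \left(-31 - 12\right) = - 6 \cdot 40 \left(-43\right) = \left(-6\right) \left(-1720\right) = 10320$)
$r - 139 t = 10320 - -5421 = 10320 + 5421 = 15741$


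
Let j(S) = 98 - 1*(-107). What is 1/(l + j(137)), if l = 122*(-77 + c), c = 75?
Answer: -1/39 ≈ -0.025641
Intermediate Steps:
j(S) = 205 (j(S) = 98 + 107 = 205)
l = -244 (l = 122*(-77 + 75) = 122*(-2) = -244)
1/(l + j(137)) = 1/(-244 + 205) = 1/(-39) = -1/39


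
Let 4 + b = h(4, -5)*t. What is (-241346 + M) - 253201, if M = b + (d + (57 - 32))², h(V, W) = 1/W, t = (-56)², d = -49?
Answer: -2473011/5 ≈ -4.9460e+5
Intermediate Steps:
t = 3136
h(V, W) = 1/W
b = -3156/5 (b = -4 + 3136/(-5) = -4 - ⅕*3136 = -4 - 3136/5 = -3156/5 ≈ -631.20)
M = -276/5 (M = -3156/5 + (-49 + (57 - 32))² = -3156/5 + (-49 + 25)² = -3156/5 + (-24)² = -3156/5 + 576 = -276/5 ≈ -55.200)
(-241346 + M) - 253201 = (-241346 - 276/5) - 253201 = -1207006/5 - 253201 = -2473011/5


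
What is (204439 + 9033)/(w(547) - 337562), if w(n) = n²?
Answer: -30496/5479 ≈ -5.5660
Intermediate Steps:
(204439 + 9033)/(w(547) - 337562) = (204439 + 9033)/(547² - 337562) = 213472/(299209 - 337562) = 213472/(-38353) = 213472*(-1/38353) = -30496/5479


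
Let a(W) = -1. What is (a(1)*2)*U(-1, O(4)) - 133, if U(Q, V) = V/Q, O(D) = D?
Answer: -125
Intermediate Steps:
(a(1)*2)*U(-1, O(4)) - 133 = (-1*2)*(4/(-1)) - 133 = -8*(-1) - 133 = -2*(-4) - 133 = 8 - 133 = -125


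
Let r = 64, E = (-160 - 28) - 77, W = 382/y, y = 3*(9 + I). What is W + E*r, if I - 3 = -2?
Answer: -254209/15 ≈ -16947.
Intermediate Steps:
I = 1 (I = 3 - 2 = 1)
y = 30 (y = 3*(9 + 1) = 3*10 = 30)
W = 191/15 (W = 382/30 = 382*(1/30) = 191/15 ≈ 12.733)
E = -265 (E = -188 - 77 = -265)
W + E*r = 191/15 - 265*64 = 191/15 - 16960 = -254209/15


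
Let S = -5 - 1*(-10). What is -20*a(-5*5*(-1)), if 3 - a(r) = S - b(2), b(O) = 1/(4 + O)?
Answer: 110/3 ≈ 36.667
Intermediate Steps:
S = 5 (S = -5 + 10 = 5)
a(r) = -11/6 (a(r) = 3 - (5 - 1/(4 + 2)) = 3 - (5 - 1/6) = 3 - 1*29/6 = 3 - 29/6 = -11/6)
-20*a(-5*5*(-1)) = -20*(-11/6) = 110/3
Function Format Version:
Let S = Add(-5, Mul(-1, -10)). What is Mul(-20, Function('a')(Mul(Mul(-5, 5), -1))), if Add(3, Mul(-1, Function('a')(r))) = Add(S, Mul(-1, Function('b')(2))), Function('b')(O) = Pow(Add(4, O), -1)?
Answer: Rational(110, 3) ≈ 36.667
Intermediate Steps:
S = 5 (S = Add(-5, 10) = 5)
Function('a')(r) = Rational(-11, 6) (Function('a')(r) = Add(3, Mul(-1, Add(5, Mul(-1, Pow(Add(4, 2), -1))))) = Add(3, Mul(-1, Add(5, Mul(-1, Pow(6, -1))))) = Add(3, Mul(-1, Add(5, Mul(-1, Rational(1, 6))))) = Add(3, Mul(-1, Add(5, Rational(-1, 6)))) = Add(3, Mul(-1, Rational(29, 6))) = Add(3, Rational(-29, 6)) = Rational(-11, 6))
Mul(-20, Function('a')(Mul(Mul(-5, 5), -1))) = Mul(-20, Rational(-11, 6)) = Rational(110, 3)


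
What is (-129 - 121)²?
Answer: 62500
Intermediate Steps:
(-129 - 121)² = (-250)² = 62500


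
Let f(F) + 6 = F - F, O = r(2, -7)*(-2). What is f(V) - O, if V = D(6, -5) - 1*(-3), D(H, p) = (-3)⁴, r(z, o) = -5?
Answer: -16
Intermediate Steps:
D(H, p) = 81
V = 84 (V = 81 - 1*(-3) = 81 + 3 = 84)
O = 10 (O = -5*(-2) = 10)
f(F) = -6 (f(F) = -6 + (F - F) = -6 + 0 = -6)
f(V) - O = -6 - 1*10 = -6 - 10 = -16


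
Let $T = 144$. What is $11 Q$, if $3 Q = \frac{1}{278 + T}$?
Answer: $\frac{11}{1266} \approx 0.0086888$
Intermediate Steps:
$Q = \frac{1}{1266}$ ($Q = \frac{1}{3 \left(278 + 144\right)} = \frac{1}{3 \cdot 422} = \frac{1}{3} \cdot \frac{1}{422} = \frac{1}{1266} \approx 0.00078989$)
$11 Q = 11 \cdot \frac{1}{1266} = \frac{11}{1266}$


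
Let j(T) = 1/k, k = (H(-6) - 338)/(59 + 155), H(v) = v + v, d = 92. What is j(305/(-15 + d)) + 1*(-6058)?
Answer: -1060257/175 ≈ -6058.6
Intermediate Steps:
H(v) = 2*v
k = -175/107 (k = (2*(-6) - 338)/(59 + 155) = (-12 - 338)/214 = -350*1/214 = -175/107 ≈ -1.6355)
j(T) = -107/175 (j(T) = 1/(-175/107) = -107/175)
j(305/(-15 + d)) + 1*(-6058) = -107/175 + 1*(-6058) = -107/175 - 6058 = -1060257/175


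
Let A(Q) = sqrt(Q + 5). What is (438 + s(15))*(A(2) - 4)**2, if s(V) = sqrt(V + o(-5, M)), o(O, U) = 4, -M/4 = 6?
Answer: (4 - sqrt(7))**2*(438 + sqrt(19)) ≈ 811.28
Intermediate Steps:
M = -24 (M = -4*6 = -24)
A(Q) = sqrt(5 + Q)
s(V) = sqrt(4 + V) (s(V) = sqrt(V + 4) = sqrt(4 + V))
(438 + s(15))*(A(2) - 4)**2 = (438 + sqrt(4 + 15))*(sqrt(5 + 2) - 4)**2 = (438 + sqrt(19))*(sqrt(7) - 4)**2 = (438 + sqrt(19))*(-4 + sqrt(7))**2 = (-4 + sqrt(7))**2*(438 + sqrt(19))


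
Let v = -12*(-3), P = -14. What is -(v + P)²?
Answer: -484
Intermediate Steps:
v = 36
-(v + P)² = -(36 - 14)² = -1*22² = -1*484 = -484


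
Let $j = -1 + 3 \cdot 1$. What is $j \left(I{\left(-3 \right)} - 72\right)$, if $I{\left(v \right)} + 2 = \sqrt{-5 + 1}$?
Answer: $-148 + 4 i \approx -148.0 + 4.0 i$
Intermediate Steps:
$I{\left(v \right)} = -2 + 2 i$ ($I{\left(v \right)} = -2 + \sqrt{-5 + 1} = -2 + \sqrt{-4} = -2 + 2 i$)
$j = 2$ ($j = -1 + 3 = 2$)
$j \left(I{\left(-3 \right)} - 72\right) = 2 \left(\left(-2 + 2 i\right) - 72\right) = 2 \left(-74 + 2 i\right) = -148 + 4 i$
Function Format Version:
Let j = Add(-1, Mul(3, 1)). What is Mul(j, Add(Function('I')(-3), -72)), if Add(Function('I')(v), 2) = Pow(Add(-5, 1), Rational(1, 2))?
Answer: Add(-148, Mul(4, I)) ≈ Add(-148.00, Mul(4.0000, I))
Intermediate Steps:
Function('I')(v) = Add(-2, Mul(2, I)) (Function('I')(v) = Add(-2, Pow(Add(-5, 1), Rational(1, 2))) = Add(-2, Pow(-4, Rational(1, 2))) = Add(-2, Mul(2, I)))
j = 2 (j = Add(-1, 3) = 2)
Mul(j, Add(Function('I')(-3), -72)) = Mul(2, Add(Add(-2, Mul(2, I)), -72)) = Mul(2, Add(-74, Mul(2, I))) = Add(-148, Mul(4, I))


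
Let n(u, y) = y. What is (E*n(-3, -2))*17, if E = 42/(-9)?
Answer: 476/3 ≈ 158.67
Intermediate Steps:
E = -14/3 (E = 42*(-⅑) = -14/3 ≈ -4.6667)
(E*n(-3, -2))*17 = -14/3*(-2)*17 = (28/3)*17 = 476/3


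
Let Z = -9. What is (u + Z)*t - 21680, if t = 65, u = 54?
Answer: -18755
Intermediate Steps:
(u + Z)*t - 21680 = (54 - 9)*65 - 21680 = 45*65 - 21680 = 2925 - 21680 = -18755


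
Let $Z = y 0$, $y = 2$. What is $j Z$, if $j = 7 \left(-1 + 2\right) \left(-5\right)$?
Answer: $0$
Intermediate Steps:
$Z = 0$ ($Z = 2 \cdot 0 = 0$)
$j = -35$ ($j = 7 \cdot 1 \left(-5\right) = 7 \left(-5\right) = -35$)
$j Z = \left(-35\right) 0 = 0$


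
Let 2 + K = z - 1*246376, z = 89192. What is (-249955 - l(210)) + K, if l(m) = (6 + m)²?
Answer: -453797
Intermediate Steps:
K = -157186 (K = -2 + (89192 - 1*246376) = -2 + (89192 - 246376) = -2 - 157184 = -157186)
(-249955 - l(210)) + K = (-249955 - (6 + 210)²) - 157186 = (-249955 - 1*216²) - 157186 = (-249955 - 1*46656) - 157186 = (-249955 - 46656) - 157186 = -296611 - 157186 = -453797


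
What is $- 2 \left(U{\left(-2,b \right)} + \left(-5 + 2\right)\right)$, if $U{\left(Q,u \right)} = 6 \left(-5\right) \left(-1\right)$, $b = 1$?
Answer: $-54$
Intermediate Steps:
$U{\left(Q,u \right)} = 30$ ($U{\left(Q,u \right)} = \left(-30\right) \left(-1\right) = 30$)
$- 2 \left(U{\left(-2,b \right)} + \left(-5 + 2\right)\right) = - 2 \left(30 + \left(-5 + 2\right)\right) = - 2 \left(30 - 3\right) = \left(-2\right) 27 = -54$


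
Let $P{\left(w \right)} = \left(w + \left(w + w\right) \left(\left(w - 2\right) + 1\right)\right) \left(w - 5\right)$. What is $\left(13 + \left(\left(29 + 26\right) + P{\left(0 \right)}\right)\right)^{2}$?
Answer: $4624$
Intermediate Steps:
$P{\left(w \right)} = \left(-5 + w\right) \left(w + 2 w \left(-1 + w\right)\right)$ ($P{\left(w \right)} = \left(w + 2 w \left(\left(-2 + w\right) + 1\right)\right) \left(-5 + w\right) = \left(w + 2 w \left(-1 + w\right)\right) \left(-5 + w\right) = \left(-5 + w\right) \left(w + 2 w \left(-1 + w\right)\right)$)
$\left(13 + \left(\left(29 + 26\right) + P{\left(0 \right)}\right)\right)^{2} = \left(13 + \left(\left(29 + 26\right) + 0 \left(5 - 0 + 2 \cdot 0^{2}\right)\right)\right)^{2} = \left(13 + \left(55 + 0 \left(5 + 0 + 2 \cdot 0\right)\right)\right)^{2} = \left(13 + \left(55 + 0 \left(5 + 0 + 0\right)\right)\right)^{2} = \left(13 + \left(55 + 0 \cdot 5\right)\right)^{2} = \left(13 + \left(55 + 0\right)\right)^{2} = \left(13 + 55\right)^{2} = 68^{2} = 4624$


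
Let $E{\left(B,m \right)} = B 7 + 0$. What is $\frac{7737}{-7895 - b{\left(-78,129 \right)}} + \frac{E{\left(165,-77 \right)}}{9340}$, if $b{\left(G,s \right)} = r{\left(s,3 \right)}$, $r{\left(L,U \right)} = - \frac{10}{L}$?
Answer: $- \frac{1629139569}{1902455260} \approx -0.85634$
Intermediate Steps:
$E{\left(B,m \right)} = 7 B$ ($E{\left(B,m \right)} = 7 B + 0 = 7 B$)
$b{\left(G,s \right)} = - \frac{10}{s}$
$\frac{7737}{-7895 - b{\left(-78,129 \right)}} + \frac{E{\left(165,-77 \right)}}{9340} = \frac{7737}{-7895 - - \frac{10}{129}} + \frac{7 \cdot 165}{9340} = \frac{7737}{-7895 - \left(-10\right) \frac{1}{129}} + 1155 \cdot \frac{1}{9340} = \frac{7737}{-7895 - - \frac{10}{129}} + \frac{231}{1868} = \frac{7737}{-7895 + \frac{10}{129}} + \frac{231}{1868} = \frac{7737}{- \frac{1018445}{129}} + \frac{231}{1868} = 7737 \left(- \frac{129}{1018445}\right) + \frac{231}{1868} = - \frac{998073}{1018445} + \frac{231}{1868} = - \frac{1629139569}{1902455260}$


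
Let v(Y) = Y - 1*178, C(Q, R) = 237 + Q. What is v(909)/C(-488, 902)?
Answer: -731/251 ≈ -2.9123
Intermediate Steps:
v(Y) = -178 + Y (v(Y) = Y - 178 = -178 + Y)
v(909)/C(-488, 902) = (-178 + 909)/(237 - 488) = 731/(-251) = 731*(-1/251) = -731/251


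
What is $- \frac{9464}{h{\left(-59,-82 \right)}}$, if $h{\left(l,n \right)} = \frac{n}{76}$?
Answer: $\frac{359632}{41} \approx 8771.5$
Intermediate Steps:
$h{\left(l,n \right)} = \frac{n}{76}$ ($h{\left(l,n \right)} = n \frac{1}{76} = \frac{n}{76}$)
$- \frac{9464}{h{\left(-59,-82 \right)}} = - \frac{9464}{\frac{1}{76} \left(-82\right)} = - \frac{9464}{- \frac{41}{38}} = \left(-9464\right) \left(- \frac{38}{41}\right) = \frac{359632}{41}$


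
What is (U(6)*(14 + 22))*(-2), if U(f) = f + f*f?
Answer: -3024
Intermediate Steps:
U(f) = f + f**2
(U(6)*(14 + 22))*(-2) = ((6*(1 + 6))*(14 + 22))*(-2) = ((6*7)*36)*(-2) = (42*36)*(-2) = 1512*(-2) = -3024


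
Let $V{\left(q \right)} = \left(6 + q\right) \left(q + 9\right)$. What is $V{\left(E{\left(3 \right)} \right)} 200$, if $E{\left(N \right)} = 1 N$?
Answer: $21600$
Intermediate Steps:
$E{\left(N \right)} = N$
$V{\left(q \right)} = \left(6 + q\right) \left(9 + q\right)$
$V{\left(E{\left(3 \right)} \right)} 200 = \left(54 + 3^{2} + 15 \cdot 3\right) 200 = \left(54 + 9 + 45\right) 200 = 108 \cdot 200 = 21600$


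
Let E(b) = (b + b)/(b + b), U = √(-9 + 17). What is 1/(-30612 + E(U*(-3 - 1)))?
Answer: -1/30611 ≈ -3.2668e-5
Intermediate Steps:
U = 2*√2 (U = √8 = 2*√2 ≈ 2.8284)
E(b) = 1 (E(b) = (2*b)/((2*b)) = (2*b)*(1/(2*b)) = 1)
1/(-30612 + E(U*(-3 - 1))) = 1/(-30612 + 1) = 1/(-30611) = -1/30611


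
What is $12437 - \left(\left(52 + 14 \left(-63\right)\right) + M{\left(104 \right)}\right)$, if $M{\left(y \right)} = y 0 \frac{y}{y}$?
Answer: $13267$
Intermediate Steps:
$M{\left(y \right)} = 0$ ($M{\left(y \right)} = 0 \cdot 1 = 0$)
$12437 - \left(\left(52 + 14 \left(-63\right)\right) + M{\left(104 \right)}\right) = 12437 - \left(\left(52 + 14 \left(-63\right)\right) + 0\right) = 12437 - \left(\left(52 - 882\right) + 0\right) = 12437 - \left(-830 + 0\right) = 12437 - -830 = 12437 + 830 = 13267$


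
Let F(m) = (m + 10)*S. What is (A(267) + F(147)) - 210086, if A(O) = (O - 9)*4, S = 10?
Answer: -207484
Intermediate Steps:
F(m) = 100 + 10*m (F(m) = (m + 10)*10 = (10 + m)*10 = 100 + 10*m)
A(O) = -36 + 4*O (A(O) = (-9 + O)*4 = -36 + 4*O)
(A(267) + F(147)) - 210086 = ((-36 + 4*267) + (100 + 10*147)) - 210086 = ((-36 + 1068) + (100 + 1470)) - 210086 = (1032 + 1570) - 210086 = 2602 - 210086 = -207484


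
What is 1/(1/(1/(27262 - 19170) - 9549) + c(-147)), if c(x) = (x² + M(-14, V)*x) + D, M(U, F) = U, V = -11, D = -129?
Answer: 77270507/1818793185674 ≈ 4.2484e-5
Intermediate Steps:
c(x) = -129 + x² - 14*x (c(x) = (x² - 14*x) - 129 = -129 + x² - 14*x)
1/(1/(1/(27262 - 19170) - 9549) + c(-147)) = 1/(1/(1/(27262 - 19170) - 9549) + (-129 + (-147)² - 14*(-147))) = 1/(1/(1/8092 - 9549) + (-129 + 21609 + 2058)) = 1/(1/(1/8092 - 9549) + 23538) = 1/(1/(-77270507/8092) + 23538) = 1/(-8092/77270507 + 23538) = 1/(1818793185674/77270507) = 77270507/1818793185674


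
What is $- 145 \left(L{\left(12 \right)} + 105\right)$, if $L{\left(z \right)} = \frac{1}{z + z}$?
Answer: $- \frac{365545}{24} \approx -15231.0$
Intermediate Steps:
$L{\left(z \right)} = \frac{1}{2 z}$
$- 145 \left(L{\left(12 \right)} + 105\right) = - 145 \left(\frac{1}{2 \cdot 12} + 105\right) = - 145 \left(\frac{1}{2} \cdot \frac{1}{12} + 105\right) = - 145 \left(\frac{1}{24} + 105\right) = \left(-145\right) \frac{2521}{24} = - \frac{365545}{24}$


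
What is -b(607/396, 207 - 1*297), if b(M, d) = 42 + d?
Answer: 48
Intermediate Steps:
-b(607/396, 207 - 1*297) = -(42 + (207 - 1*297)) = -(42 + (207 - 297)) = -(42 - 90) = -1*(-48) = 48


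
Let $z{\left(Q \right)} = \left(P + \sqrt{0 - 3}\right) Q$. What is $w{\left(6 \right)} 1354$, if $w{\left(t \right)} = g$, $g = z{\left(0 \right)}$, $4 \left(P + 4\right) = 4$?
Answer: $0$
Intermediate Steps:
$P = -3$ ($P = -4 + \frac{1}{4} \cdot 4 = -4 + 1 = -3$)
$z{\left(Q \right)} = Q \left(-3 + i \sqrt{3}\right)$ ($z{\left(Q \right)} = \left(-3 + \sqrt{0 - 3}\right) Q = \left(-3 + \sqrt{-3}\right) Q = \left(-3 + i \sqrt{3}\right) Q = Q \left(-3 + i \sqrt{3}\right)$)
$g = 0$ ($g = 0 \left(-3 + i \sqrt{3}\right) = 0$)
$w{\left(t \right)} = 0$
$w{\left(6 \right)} 1354 = 0 \cdot 1354 = 0$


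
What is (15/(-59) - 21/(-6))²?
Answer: 146689/13924 ≈ 10.535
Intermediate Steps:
(15/(-59) - 21/(-6))² = (15*(-1/59) - 21*(-⅙))² = (-15/59 + 7/2)² = (383/118)² = 146689/13924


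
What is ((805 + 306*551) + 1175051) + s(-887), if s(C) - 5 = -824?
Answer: 1343643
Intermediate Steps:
s(C) = -819 (s(C) = 5 - 824 = -819)
((805 + 306*551) + 1175051) + s(-887) = ((805 + 306*551) + 1175051) - 819 = ((805 + 168606) + 1175051) - 819 = (169411 + 1175051) - 819 = 1344462 - 819 = 1343643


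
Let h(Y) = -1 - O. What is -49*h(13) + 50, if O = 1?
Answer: 148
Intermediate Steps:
h(Y) = -2 (h(Y) = -1 - 1*1 = -1 - 1 = -2)
-49*h(13) + 50 = -49*(-2) + 50 = 98 + 50 = 148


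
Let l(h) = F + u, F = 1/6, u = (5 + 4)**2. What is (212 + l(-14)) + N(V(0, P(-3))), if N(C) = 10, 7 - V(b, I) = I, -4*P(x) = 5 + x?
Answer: 1819/6 ≈ 303.17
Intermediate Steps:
u = 81 (u = 9**2 = 81)
F = 1/6 ≈ 0.16667
P(x) = -5/4 - x/4 (P(x) = -(5 + x)/4 = -5/4 - x/4)
l(h) = 487/6 (l(h) = 1/6 + 81 = 487/6)
V(b, I) = 7 - I
(212 + l(-14)) + N(V(0, P(-3))) = (212 + 487/6) + 10 = 1759/6 + 10 = 1819/6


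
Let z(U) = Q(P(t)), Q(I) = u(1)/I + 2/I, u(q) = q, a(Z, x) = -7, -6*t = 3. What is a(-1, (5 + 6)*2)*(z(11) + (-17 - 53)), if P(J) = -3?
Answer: 497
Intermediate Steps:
t = -½ (t = -⅙*3 = -½ ≈ -0.50000)
Q(I) = 3/I (Q(I) = 1/I + 2/I = 3/I)
z(U) = -1 (z(U) = 3/(-3) = 3*(-⅓) = -1)
a(-1, (5 + 6)*2)*(z(11) + (-17 - 53)) = -7*(-1 + (-17 - 53)) = -7*(-1 - 70) = -7*(-71) = 497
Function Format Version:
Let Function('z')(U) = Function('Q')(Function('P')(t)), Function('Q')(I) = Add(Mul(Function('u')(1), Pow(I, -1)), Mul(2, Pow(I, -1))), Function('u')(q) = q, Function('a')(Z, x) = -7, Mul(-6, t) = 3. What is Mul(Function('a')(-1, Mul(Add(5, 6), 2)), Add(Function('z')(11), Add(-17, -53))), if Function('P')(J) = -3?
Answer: 497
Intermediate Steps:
t = Rational(-1, 2) (t = Mul(Rational(-1, 6), 3) = Rational(-1, 2) ≈ -0.50000)
Function('Q')(I) = Mul(3, Pow(I, -1)) (Function('Q')(I) = Add(Mul(1, Pow(I, -1)), Mul(2, Pow(I, -1))) = Add(Pow(I, -1), Mul(2, Pow(I, -1))) = Mul(3, Pow(I, -1)))
Function('z')(U) = -1 (Function('z')(U) = Mul(3, Pow(-3, -1)) = Mul(3, Rational(-1, 3)) = -1)
Mul(Function('a')(-1, Mul(Add(5, 6), 2)), Add(Function('z')(11), Add(-17, -53))) = Mul(-7, Add(-1, Add(-17, -53))) = Mul(-7, Add(-1, -70)) = Mul(-7, -71) = 497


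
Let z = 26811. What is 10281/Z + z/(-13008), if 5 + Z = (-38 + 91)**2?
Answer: 4879767/3039536 ≈ 1.6054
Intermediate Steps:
Z = 2804 (Z = -5 + (-38 + 91)**2 = -5 + 53**2 = -5 + 2809 = 2804)
10281/Z + z/(-13008) = 10281/2804 + 26811/(-13008) = 10281*(1/2804) + 26811*(-1/13008) = 10281/2804 - 8937/4336 = 4879767/3039536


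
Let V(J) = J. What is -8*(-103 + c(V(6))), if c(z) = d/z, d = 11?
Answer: 2428/3 ≈ 809.33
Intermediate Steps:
c(z) = 11/z
-8*(-103 + c(V(6))) = -8*(-103 + 11/6) = -8*(-607/6) = 2428/3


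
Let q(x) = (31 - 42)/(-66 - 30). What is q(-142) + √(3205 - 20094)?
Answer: 11/96 + I*√16889 ≈ 0.11458 + 129.96*I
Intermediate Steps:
q(x) = 11/96 (q(x) = -11/(-96) = -11*(-1/96) = 11/96)
q(-142) + √(3205 - 20094) = 11/96 + √(3205 - 20094) = 11/96 + √(-16889) = 11/96 + I*√16889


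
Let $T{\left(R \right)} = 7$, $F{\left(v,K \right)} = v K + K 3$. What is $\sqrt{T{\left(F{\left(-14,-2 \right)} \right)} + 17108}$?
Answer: $\sqrt{17115} \approx 130.82$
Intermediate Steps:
$F{\left(v,K \right)} = 3 K + K v$ ($F{\left(v,K \right)} = K v + 3 K = 3 K + K v$)
$\sqrt{T{\left(F{\left(-14,-2 \right)} \right)} + 17108} = \sqrt{7 + 17108} = \sqrt{17115}$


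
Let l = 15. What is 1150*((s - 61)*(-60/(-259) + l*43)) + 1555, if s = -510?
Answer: -109735662005/259 ≈ -4.2369e+8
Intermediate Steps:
1150*((s - 61)*(-60/(-259) + l*43)) + 1555 = 1150*((-510 - 61)*(-60/(-259) + 15*43)) + 1555 = 1150*(-571*(-60*(-1/259) + 645)) + 1555 = 1150*(-571*(60/259 + 645)) + 1555 = 1150*(-571*167115/259) + 1555 = 1150*(-95422665/259) + 1555 = -109736064750/259 + 1555 = -109735662005/259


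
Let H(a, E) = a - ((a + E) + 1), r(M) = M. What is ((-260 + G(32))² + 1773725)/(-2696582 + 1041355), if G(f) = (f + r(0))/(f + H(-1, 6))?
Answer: -1150413149/1034516875 ≈ -1.1120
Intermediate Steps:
H(a, E) = -1 - E (H(a, E) = a - ((E + a) + 1) = a - (1 + E + a) = a + (-1 - E - a) = -1 - E)
G(f) = f/(-7 + f) (G(f) = (f + 0)/(f + (-1 - 1*6)) = f/(f + (-1 - 6)) = f/(f - 7) = f/(-7 + f))
((-260 + G(32))² + 1773725)/(-2696582 + 1041355) = ((-260 + 32/(-7 + 32))² + 1773725)/(-2696582 + 1041355) = ((-260 + 32/25)² + 1773725)/(-1655227) = ((-260 + 32*(1/25))² + 1773725)*(-1/1655227) = ((-260 + 32/25)² + 1773725)*(-1/1655227) = ((-6468/25)² + 1773725)*(-1/1655227) = (41835024/625 + 1773725)*(-1/1655227) = (1150413149/625)*(-1/1655227) = -1150413149/1034516875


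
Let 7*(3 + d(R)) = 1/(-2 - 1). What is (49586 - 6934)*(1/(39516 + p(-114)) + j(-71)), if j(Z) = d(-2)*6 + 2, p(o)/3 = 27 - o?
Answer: -194196219428/279573 ≈ -6.9462e+5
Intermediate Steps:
p(o) = 81 - 3*o (p(o) = 3*(27 - o) = 81 - 3*o)
d(R) = -64/21 (d(R) = -3 + 1/(7*(-2 - 1)) = -3 + (⅐)/(-3) = -3 + (⅐)*(-⅓) = -3 - 1/21 = -64/21)
j(Z) = -114/7 (j(Z) = -64/21*6 + 2 = -128/7 + 2 = -114/7)
(49586 - 6934)*(1/(39516 + p(-114)) + j(-71)) = (49586 - 6934)*(1/(39516 + (81 - 3*(-114))) - 114/7) = 42652*(1/(39516 + (81 + 342)) - 114/7) = 42652*(1/(39516 + 423) - 114/7) = 42652*(1/39939 - 114/7) = 42652*(-4553039/279573) = -194196219428/279573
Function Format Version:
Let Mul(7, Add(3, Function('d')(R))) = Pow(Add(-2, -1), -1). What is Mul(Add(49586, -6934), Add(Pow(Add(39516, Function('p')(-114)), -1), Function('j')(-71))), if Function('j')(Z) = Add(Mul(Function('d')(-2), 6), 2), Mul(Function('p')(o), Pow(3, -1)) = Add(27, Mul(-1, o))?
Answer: Rational(-194196219428, 279573) ≈ -6.9462e+5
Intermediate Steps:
Function('p')(o) = Add(81, Mul(-3, o)) (Function('p')(o) = Mul(3, Add(27, Mul(-1, o))) = Add(81, Mul(-3, o)))
Function('d')(R) = Rational(-64, 21) (Function('d')(R) = Add(-3, Mul(Rational(1, 7), Pow(Add(-2, -1), -1))) = Add(-3, Mul(Rational(1, 7), Pow(-3, -1))) = Add(-3, Mul(Rational(1, 7), Rational(-1, 3))) = Add(-3, Rational(-1, 21)) = Rational(-64, 21))
Function('j')(Z) = Rational(-114, 7) (Function('j')(Z) = Add(Mul(Rational(-64, 21), 6), 2) = Add(Rational(-128, 7), 2) = Rational(-114, 7))
Mul(Add(49586, -6934), Add(Pow(Add(39516, Function('p')(-114)), -1), Function('j')(-71))) = Mul(Add(49586, -6934), Add(Pow(Add(39516, Add(81, Mul(-3, -114))), -1), Rational(-114, 7))) = Mul(42652, Add(Pow(Add(39516, Add(81, 342)), -1), Rational(-114, 7))) = Mul(42652, Add(Pow(Add(39516, 423), -1), Rational(-114, 7))) = Mul(42652, Add(Pow(39939, -1), Rational(-114, 7))) = Mul(42652, Add(Rational(1, 39939), Rational(-114, 7))) = Mul(42652, Rational(-4553039, 279573)) = Rational(-194196219428, 279573)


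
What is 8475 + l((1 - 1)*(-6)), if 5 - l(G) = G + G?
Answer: 8480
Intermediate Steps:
l(G) = 5 - 2*G (l(G) = 5 - (G + G) = 5 - 2*G)
8475 + l((1 - 1)*(-6)) = 8475 + (5 - 2*(1 - 1)*(-6)) = 8475 + (5 - 0*(-6)) = 8475 + (5 - 2*0) = 8475 + (5 + 0) = 8475 + 5 = 8480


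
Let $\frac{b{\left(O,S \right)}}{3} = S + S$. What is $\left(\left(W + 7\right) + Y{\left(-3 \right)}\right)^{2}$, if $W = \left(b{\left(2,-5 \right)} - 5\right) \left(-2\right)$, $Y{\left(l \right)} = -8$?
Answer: $4761$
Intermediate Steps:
$b{\left(O,S \right)} = 6 S$ ($b{\left(O,S \right)} = 3 \left(S + S\right) = 3 \cdot 2 S = 6 S$)
$W = 70$ ($W = \left(6 \left(-5\right) - 5\right) \left(-2\right) = \left(-30 - 5\right) \left(-2\right) = \left(-35\right) \left(-2\right) = 70$)
$\left(\left(W + 7\right) + Y{\left(-3 \right)}\right)^{2} = \left(\left(70 + 7\right) - 8\right)^{2} = \left(77 - 8\right)^{2} = 69^{2} = 4761$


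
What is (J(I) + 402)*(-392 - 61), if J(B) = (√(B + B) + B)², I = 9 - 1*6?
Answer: -188901 - 2718*√6 ≈ -1.9556e+5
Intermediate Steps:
I = 3 (I = 9 - 6 = 3)
J(B) = (B + √2*√B)² (J(B) = (√(2*B) + B)² = (√2*√B + B)² = (B + √2*√B)²)
(J(I) + 402)*(-392 - 61) = ((3 + √2*√3)² + 402)*(-392 - 61) = ((3 + √6)² + 402)*(-453) = (402 + (3 + √6)²)*(-453) = -182106 - 453*(3 + √6)²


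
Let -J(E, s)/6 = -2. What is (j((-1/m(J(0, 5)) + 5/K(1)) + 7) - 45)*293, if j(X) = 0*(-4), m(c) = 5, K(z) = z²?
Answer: -13185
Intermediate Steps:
J(E, s) = 12 (J(E, s) = -6*(-2) = 12)
j(X) = 0
(j((-1/m(J(0, 5)) + 5/K(1)) + 7) - 45)*293 = (0 - 45)*293 = -45*293 = -13185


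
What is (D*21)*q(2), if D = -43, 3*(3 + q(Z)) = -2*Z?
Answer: 3913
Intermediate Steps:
q(Z) = -3 - 2*Z/3 (q(Z) = -3 + (-2*Z)/3 = -3 - 2*Z/3)
(D*21)*q(2) = (-43*21)*(-3 - ⅔*2) = -903*(-3 - 4/3) = -903*(-13/3) = 3913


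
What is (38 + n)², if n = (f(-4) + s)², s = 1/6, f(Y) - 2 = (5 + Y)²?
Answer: 2989441/1296 ≈ 2306.7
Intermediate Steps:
f(Y) = 2 + (5 + Y)²
s = ⅙ ≈ 0.16667
n = 361/36 (n = ((2 + (5 - 4)²) + ⅙)² = ((2 + 1²) + ⅙)² = ((2 + 1) + ⅙)² = (3 + ⅙)² = (19/6)² = 361/36 ≈ 10.028)
(38 + n)² = (38 + 361/36)² = (1729/36)² = 2989441/1296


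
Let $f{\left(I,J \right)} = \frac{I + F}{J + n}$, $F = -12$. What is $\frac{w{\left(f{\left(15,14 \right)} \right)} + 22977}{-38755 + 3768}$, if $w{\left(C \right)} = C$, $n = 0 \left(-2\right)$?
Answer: $- \frac{321681}{489818} \approx -0.65674$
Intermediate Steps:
$n = 0$
$f{\left(I,J \right)} = \frac{-12 + I}{J}$ ($f{\left(I,J \right)} = \frac{I - 12}{J + 0} = \frac{-12 + I}{J}$)
$\frac{w{\left(f{\left(15,14 \right)} \right)} + 22977}{-38755 + 3768} = \frac{\frac{-12 + 15}{14} + 22977}{-38755 + 3768} = \frac{\frac{1}{14} \cdot 3 + 22977}{-34987} = \left(\frac{3}{14} + 22977\right) \left(- \frac{1}{34987}\right) = \frac{321681}{14} \left(- \frac{1}{34987}\right) = - \frac{321681}{489818}$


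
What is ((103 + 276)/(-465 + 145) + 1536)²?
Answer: 241219481881/102400 ≈ 2.3557e+6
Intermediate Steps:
((103 + 276)/(-465 + 145) + 1536)² = (379/(-320) + 1536)² = (379*(-1/320) + 1536)² = (-379/320 + 1536)² = (491141/320)² = 241219481881/102400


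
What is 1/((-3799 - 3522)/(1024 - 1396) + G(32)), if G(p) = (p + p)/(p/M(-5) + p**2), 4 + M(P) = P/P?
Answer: 35340/697727 ≈ 0.050650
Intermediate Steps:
M(P) = -3 (M(P) = -4 + P/P = -4 + 1 = -3)
G(p) = 2*p/(p**2 - p/3) (G(p) = (p + p)/(p/(-3) + p**2) = (2*p)/(p*(-1/3) + p**2) = (2*p)/(-p/3 + p**2) = (2*p)/(p**2 - p/3) = 2*p/(p**2 - p/3))
1/((-3799 - 3522)/(1024 - 1396) + G(32)) = 1/((-3799 - 3522)/(1024 - 1396) + 6/(-1 + 3*32)) = 1/(-7321/(-372) + 6/(-1 + 96)) = 1/(-7321*(-1/372) + 6/95) = 1/(7321/372 + 6*(1/95)) = 1/(7321/372 + 6/95) = 1/(697727/35340) = 35340/697727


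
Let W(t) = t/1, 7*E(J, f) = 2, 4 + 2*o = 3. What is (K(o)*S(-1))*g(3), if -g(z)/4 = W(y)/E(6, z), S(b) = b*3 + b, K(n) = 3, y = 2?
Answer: 336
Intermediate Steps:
o = -½ (o = -2 + (½)*3 = -2 + 3/2 = -½ ≈ -0.50000)
E(J, f) = 2/7 (E(J, f) = (⅐)*2 = 2/7)
W(t) = t (W(t) = t*1 = t)
S(b) = 4*b (S(b) = 3*b + b = 4*b)
g(z) = -28 (g(z) = -8/2/7 = -8*7/2 = -4*7 = -28)
(K(o)*S(-1))*g(3) = (3*(4*(-1)))*(-28) = (3*(-4))*(-28) = -12*(-28) = 336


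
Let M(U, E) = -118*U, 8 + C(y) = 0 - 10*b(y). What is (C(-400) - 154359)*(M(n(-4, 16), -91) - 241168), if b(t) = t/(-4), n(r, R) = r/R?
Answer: 74929930659/2 ≈ 3.7465e+10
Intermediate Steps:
b(t) = -t/4 (b(t) = t*(-¼) = -t/4)
C(y) = -8 + 5*y/2 (C(y) = -8 + (0 - (-5)*y/2) = -8 + (0 + 5*y/2) = -8 + 5*y/2)
(C(-400) - 154359)*(M(n(-4, 16), -91) - 241168) = ((-8 + (5/2)*(-400)) - 154359)*(-(-472)/16 - 241168) = ((-8 - 1000) - 154359)*(-(-472)/16 - 241168) = (-1008 - 154359)*(-118*(-¼) - 241168) = -155367*(59/2 - 241168) = -155367*(-482277/2) = 74929930659/2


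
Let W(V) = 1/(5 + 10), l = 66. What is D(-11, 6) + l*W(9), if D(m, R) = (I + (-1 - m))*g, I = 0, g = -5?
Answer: -228/5 ≈ -45.600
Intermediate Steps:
D(m, R) = 5 + 5*m (D(m, R) = (0 + (-1 - m))*(-5) = (-1 - m)*(-5) = 5 + 5*m)
W(V) = 1/15
D(-11, 6) + l*W(9) = (5 + 5*(-11)) + 66*(1/15) = (5 - 55) + 22/5 = -50 + 22/5 = -228/5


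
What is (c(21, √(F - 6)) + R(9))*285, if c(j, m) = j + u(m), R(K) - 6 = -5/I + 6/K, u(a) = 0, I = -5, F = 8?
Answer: 8170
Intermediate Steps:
R(K) = 7 + 6/K (R(K) = 6 + (-5/(-5) + 6/K) = 6 + (-5*(-⅕) + 6/K) = 6 + (1 + 6/K) = 7 + 6/K)
c(j, m) = j (c(j, m) = j + 0 = j)
(c(21, √(F - 6)) + R(9))*285 = (21 + (7 + 6/9))*285 = (21 + (7 + 6*(⅑)))*285 = (21 + (7 + ⅔))*285 = (21 + 23/3)*285 = (86/3)*285 = 8170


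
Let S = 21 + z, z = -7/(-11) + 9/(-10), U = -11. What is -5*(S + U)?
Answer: -1071/22 ≈ -48.682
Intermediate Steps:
z = -29/110 (z = -7*(-1/11) + 9*(-1/10) = 7/11 - 9/10 = -29/110 ≈ -0.26364)
S = 2281/110 (S = 21 - 29/110 = 2281/110 ≈ 20.736)
-5*(S + U) = -5*(2281/110 - 11) = -5*1071/110 = -1071/22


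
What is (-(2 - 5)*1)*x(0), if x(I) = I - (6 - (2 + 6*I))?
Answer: -12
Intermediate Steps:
x(I) = -4 + 7*I (x(I) = I - (6 + (-2 - 6*I)) = I - (4 - 6*I) = I + (-4 + 6*I) = -4 + 7*I)
(-(2 - 5)*1)*x(0) = (-(2 - 5)*1)*(-4 + 7*0) = (-1*(-3)*1)*(-4 + 0) = (3*1)*(-4) = 3*(-4) = -12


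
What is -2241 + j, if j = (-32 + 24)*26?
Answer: -2449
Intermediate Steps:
j = -208 (j = -8*26 = -208)
-2241 + j = -2241 - 208 = -2449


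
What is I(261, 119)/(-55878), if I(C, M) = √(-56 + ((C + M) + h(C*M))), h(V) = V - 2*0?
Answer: -√3487/18626 ≈ -0.0031703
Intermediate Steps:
h(V) = V (h(V) = V + 0 = V)
I(C, M) = √(-56 + C + M + C*M) (I(C, M) = √(-56 + ((C + M) + C*M)) = √(-56 + (C + M + C*M)) = √(-56 + C + M + C*M))
I(261, 119)/(-55878) = √(-56 + 261 + 119 + 261*119)/(-55878) = √(-56 + 261 + 119 + 31059)*(-1/55878) = √31383*(-1/55878) = (3*√3487)*(-1/55878) = -√3487/18626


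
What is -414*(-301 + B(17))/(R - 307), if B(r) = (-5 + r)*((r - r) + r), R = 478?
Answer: 4462/19 ≈ 234.84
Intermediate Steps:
B(r) = r*(-5 + r) (B(r) = (-5 + r)*(0 + r) = (-5 + r)*r = r*(-5 + r))
-414*(-301 + B(17))/(R - 307) = -414*(-301 + 17*(-5 + 17))/(478 - 307) = -414/(171/(-301 + 17*12)) = -414/(171/(-301 + 204)) = -414/(171/(-97)) = -414/(171*(-1/97)) = -414/(-171/97) = -414*(-97/171) = 4462/19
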